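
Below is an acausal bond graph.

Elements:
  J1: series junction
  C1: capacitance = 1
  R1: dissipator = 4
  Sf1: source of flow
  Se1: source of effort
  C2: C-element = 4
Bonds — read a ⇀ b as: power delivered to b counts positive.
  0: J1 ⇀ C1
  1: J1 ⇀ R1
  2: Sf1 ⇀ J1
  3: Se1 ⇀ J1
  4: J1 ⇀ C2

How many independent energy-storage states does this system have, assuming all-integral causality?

bond 2 stroke→Sf1  (source Sf1 imposes f)
bond 3 stroke→J1  (Se1 (Se) sets effort on bond)
bond 0 stroke→J1  (J1: bond 2 brought flow, rest push out)
bond 1 stroke→J1  (J1: bond 2 brought flow, rest push out)
bond 4 stroke→J1  (J1: bond 2 brought flow, rest push out)

2  (C1, C2 all integral)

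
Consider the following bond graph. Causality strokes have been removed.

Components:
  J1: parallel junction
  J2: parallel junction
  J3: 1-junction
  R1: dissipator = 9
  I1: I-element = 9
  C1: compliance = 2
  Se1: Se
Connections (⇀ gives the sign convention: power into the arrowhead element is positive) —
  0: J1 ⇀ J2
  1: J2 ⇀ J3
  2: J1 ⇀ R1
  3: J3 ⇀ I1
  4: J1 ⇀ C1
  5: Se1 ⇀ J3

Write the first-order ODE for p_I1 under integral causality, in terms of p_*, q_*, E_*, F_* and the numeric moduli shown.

β5 stroke at J3  (Se1 fixes effort; stroke away)
β3 stroke at I1  (I1 outputs flow p/I1)
β1 stroke at J3  (1-jn J3 has f-setter on 3)
β0 stroke at J2  (J2: last free bond brings effort in)
β4 stroke at J1  (prefer integral on C1)
β2 stroke at R1  (J1: bond 4 brought effort, rest push out)

dp_I1/dt = E_Se1 + q_C1/2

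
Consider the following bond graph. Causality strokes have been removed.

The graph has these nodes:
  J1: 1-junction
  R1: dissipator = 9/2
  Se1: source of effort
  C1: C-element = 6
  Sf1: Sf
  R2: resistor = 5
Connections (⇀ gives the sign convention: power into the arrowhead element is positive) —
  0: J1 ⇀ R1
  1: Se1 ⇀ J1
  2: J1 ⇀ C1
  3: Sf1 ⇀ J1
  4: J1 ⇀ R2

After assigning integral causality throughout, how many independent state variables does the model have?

bond 1 stroke at J1  (Se1: effort source, stroke at far end)
bond 3 stroke at Sf1  (Sf1 (Sf) sets flow on bond)
bond 0 stroke at J1  (common-f at J1 fixed by 3)
bond 2 stroke at J1  (common-f at J1 fixed by 3)
bond 4 stroke at J1  (common-f at J1 fixed by 3)

1  (C1 all integral)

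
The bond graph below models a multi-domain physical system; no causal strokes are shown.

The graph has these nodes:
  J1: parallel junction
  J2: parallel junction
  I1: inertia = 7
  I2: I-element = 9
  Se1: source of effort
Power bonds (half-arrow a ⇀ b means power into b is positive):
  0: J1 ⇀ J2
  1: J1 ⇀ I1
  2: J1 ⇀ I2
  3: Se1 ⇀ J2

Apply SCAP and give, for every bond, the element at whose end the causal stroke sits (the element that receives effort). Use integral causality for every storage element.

b0 stroke→J1
b1 stroke→I1
b2 stroke→I2
b3 stroke→J2

β3 stroke→J2  (source Se1 imposes e)
β0 stroke→J1  (0-jn J2 has e-setter on 3)
β1 stroke→I1  (common-e at J1 fixed by 0)
β2 stroke→I2  (J1: bond 0 brought effort, rest push out)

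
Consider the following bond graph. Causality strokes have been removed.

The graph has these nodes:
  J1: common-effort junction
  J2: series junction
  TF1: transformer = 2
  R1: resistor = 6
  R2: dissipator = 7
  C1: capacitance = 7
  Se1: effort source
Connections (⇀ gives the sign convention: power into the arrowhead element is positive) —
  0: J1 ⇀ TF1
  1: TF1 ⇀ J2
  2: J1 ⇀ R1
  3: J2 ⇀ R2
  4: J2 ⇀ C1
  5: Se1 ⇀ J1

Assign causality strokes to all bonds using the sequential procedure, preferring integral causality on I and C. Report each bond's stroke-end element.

β0 |TF1
β1 |J2
β2 |R1
β3 |R2
β4 |J2
β5 |J1

β5 →J1  (Se1: effort source, stroke at far end)
β0 →TF1  (0-jn J1 has e-setter on 5)
β2 →R1  (0-jn J1 has e-setter on 5)
β1 →J2  (TF1: transformer flips bond 0)
β4 →J2  (prefer integral on C1)
β3 →R2  (closing 1-jn rule on J2)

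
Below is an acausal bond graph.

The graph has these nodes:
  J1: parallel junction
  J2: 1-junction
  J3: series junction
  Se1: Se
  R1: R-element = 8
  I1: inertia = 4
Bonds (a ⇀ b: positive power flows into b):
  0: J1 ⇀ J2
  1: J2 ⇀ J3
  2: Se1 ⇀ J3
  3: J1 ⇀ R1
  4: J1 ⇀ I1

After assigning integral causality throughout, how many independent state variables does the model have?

1  (I1 all integral)

β2 |J3  (Se1 (Se) sets effort on bond)
β1 |J2  (J3 needs exactly one f-in)
β0 |J1  (closing 1-jn rule on J2)
β3 |R1  (common-e at J1 fixed by 0)
β4 |I1  (J1: bond 0 brought effort, rest push out)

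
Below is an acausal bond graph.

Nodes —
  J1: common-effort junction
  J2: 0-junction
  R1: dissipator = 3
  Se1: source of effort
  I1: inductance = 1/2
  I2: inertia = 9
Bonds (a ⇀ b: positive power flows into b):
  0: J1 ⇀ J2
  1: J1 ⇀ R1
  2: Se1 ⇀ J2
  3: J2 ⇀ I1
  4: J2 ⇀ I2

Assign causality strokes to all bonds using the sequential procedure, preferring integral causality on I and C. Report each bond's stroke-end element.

#2 stroke at J2  (Se1: effort source, stroke at far end)
#0 stroke at J1  (J2 effort already set via bond 2)
#3 stroke at I1  (common-e at J2 fixed by 2)
#4 stroke at I2  (J2 effort already set via bond 2)
#1 stroke at R1  (0-jn J1 has e-setter on 0)

β0 stroke at J1
β1 stroke at R1
β2 stroke at J2
β3 stroke at I1
β4 stroke at I2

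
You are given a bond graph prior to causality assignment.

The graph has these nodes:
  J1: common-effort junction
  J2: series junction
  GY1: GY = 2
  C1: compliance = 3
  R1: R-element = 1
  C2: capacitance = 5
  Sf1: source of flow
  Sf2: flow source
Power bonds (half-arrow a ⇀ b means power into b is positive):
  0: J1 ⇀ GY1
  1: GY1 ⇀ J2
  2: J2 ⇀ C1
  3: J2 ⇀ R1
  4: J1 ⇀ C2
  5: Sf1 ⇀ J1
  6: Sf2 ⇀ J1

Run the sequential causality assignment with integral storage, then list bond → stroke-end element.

β5 stroke→Sf1  (Sf1 (Sf) sets flow on bond)
β6 stroke→Sf2  (Sf2: flow source, stroke at near end)
β2 stroke→J2  (C1: C, integral causality)
β4 stroke→J1  (prefer integral on C2)
β0 stroke→GY1  (common-e at J1 fixed by 4)
β1 stroke→GY1  (through GY1, causality inverts; strokes same side of GY1)
β3 stroke→J2  (J2: bond 1 brought flow, rest push out)

#0 stroke at GY1
#1 stroke at GY1
#2 stroke at J2
#3 stroke at J2
#4 stroke at J1
#5 stroke at Sf1
#6 stroke at Sf2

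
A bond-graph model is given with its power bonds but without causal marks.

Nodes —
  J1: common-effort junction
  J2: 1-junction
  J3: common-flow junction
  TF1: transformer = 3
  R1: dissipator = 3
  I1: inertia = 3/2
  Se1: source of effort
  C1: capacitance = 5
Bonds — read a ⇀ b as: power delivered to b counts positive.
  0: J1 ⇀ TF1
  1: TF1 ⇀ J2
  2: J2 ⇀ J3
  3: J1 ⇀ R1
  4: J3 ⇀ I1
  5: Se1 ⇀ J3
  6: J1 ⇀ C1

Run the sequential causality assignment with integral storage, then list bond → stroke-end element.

β5 stroke at J3  (Se1: effort source, stroke at far end)
β4 stroke at I1  (I1 integral (f out))
β2 stroke at J3  (J3 flow already set via bond 4)
β1 stroke at J2  (1-jn J2 has f-setter on 2)
β0 stroke at TF1  (TF TF1: opposite of bond 1)
β6 stroke at J1  (C1 outputs effort q/C1)
β3 stroke at R1  (0-jn J1 has e-setter on 6)

#0 stroke at TF1
#1 stroke at J2
#2 stroke at J3
#3 stroke at R1
#4 stroke at I1
#5 stroke at J3
#6 stroke at J1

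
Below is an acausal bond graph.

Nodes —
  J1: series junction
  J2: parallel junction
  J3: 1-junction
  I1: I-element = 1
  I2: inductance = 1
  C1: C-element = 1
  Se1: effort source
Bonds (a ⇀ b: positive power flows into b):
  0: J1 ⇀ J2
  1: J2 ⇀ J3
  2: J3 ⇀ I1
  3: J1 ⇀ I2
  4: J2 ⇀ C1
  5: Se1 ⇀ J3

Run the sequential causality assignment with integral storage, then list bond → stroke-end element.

bond 5 stroke→J3  (Se1 (Se) sets effort on bond)
bond 2 stroke→I1  (I1 integral (f out))
bond 1 stroke→J3  (1-jn J3 has f-setter on 2)
bond 3 stroke→I2  (I2: I, integral causality)
bond 0 stroke→J1  (J1: bond 3 brought flow, rest push out)
bond 4 stroke→J2  (J2 needs exactly one e-in)

b0 →J1
b1 →J3
b2 →I1
b3 →I2
b4 →J2
b5 →J3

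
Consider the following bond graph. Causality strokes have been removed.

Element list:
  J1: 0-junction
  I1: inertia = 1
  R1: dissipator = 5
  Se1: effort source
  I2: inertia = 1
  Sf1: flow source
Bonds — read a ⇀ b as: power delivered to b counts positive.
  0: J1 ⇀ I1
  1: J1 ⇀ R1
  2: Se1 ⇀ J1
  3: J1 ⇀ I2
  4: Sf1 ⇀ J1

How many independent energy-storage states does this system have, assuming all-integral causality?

β2 stroke→J1  (Se1: effort source, stroke at far end)
β4 stroke→Sf1  (Sf1 (Sf) sets flow on bond)
β0 stroke→I1  (0-jn J1 has e-setter on 2)
β1 stroke→R1  (0-jn J1 has e-setter on 2)
β3 stroke→I2  (common-e at J1 fixed by 2)

2  (I1, I2 all integral)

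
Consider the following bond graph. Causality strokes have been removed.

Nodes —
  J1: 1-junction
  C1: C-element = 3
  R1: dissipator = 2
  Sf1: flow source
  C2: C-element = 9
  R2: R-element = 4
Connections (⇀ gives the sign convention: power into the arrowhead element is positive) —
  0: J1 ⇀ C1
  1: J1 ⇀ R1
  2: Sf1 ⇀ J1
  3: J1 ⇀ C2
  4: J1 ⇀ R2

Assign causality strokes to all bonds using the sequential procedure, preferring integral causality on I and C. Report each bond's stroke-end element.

#0 |J1
#1 |J1
#2 |Sf1
#3 |J1
#4 |J1

bond 2 →Sf1  (Sf1 (Sf) sets flow on bond)
bond 0 →J1  (common-f at J1 fixed by 2)
bond 1 →J1  (1-jn J1 has f-setter on 2)
bond 3 →J1  (common-f at J1 fixed by 2)
bond 4 →J1  (common-f at J1 fixed by 2)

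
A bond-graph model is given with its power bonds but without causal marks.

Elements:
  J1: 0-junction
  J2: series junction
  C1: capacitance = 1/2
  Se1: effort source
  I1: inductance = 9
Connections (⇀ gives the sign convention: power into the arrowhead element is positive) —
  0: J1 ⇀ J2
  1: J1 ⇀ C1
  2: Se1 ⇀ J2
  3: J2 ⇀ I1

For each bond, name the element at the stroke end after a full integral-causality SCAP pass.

β2 |J2  (Se1 (Se) sets effort on bond)
β1 |J1  (C1 outputs effort q/C1)
β0 |J2  (J1: bond 1 brought effort, rest push out)
β3 |I1  (closing 1-jn rule on J2)

β0 stroke→J2
β1 stroke→J1
β2 stroke→J2
β3 stroke→I1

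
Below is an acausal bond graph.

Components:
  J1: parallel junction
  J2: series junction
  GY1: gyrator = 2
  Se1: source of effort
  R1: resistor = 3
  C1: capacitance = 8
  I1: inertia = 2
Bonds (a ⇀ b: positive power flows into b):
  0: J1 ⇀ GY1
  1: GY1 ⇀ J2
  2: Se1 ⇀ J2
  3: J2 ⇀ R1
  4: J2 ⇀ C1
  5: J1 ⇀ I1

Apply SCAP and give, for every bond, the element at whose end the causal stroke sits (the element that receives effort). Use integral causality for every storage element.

bond 2 |J2  (Se1 fixes effort; stroke away)
bond 4 |J2  (prefer integral on C1)
bond 5 |I1  (prefer integral on I1)
bond 0 |J1  (only one effort-in slot at J1)
bond 1 |J2  (through GY1, causality inverts; strokes same side of GY1)
bond 3 |R1  (J2 needs exactly one f-in)

#0 stroke→J1
#1 stroke→J2
#2 stroke→J2
#3 stroke→R1
#4 stroke→J2
#5 stroke→I1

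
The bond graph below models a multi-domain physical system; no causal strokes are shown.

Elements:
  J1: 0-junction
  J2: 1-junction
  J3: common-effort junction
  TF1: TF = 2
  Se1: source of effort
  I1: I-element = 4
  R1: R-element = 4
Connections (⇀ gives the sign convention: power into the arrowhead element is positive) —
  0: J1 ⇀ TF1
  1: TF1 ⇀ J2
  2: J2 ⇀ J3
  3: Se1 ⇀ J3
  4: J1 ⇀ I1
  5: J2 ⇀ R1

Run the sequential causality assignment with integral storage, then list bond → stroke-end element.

β0 stroke at J1
β1 stroke at TF1
β2 stroke at J2
β3 stroke at J3
β4 stroke at I1
β5 stroke at J2

β3 stroke→J3  (source Se1 imposes e)
β2 stroke→J2  (0-jn J3 has e-setter on 3)
β4 stroke→I1  (I1: I, integral causality)
β0 stroke→J1  (only one effort-in slot at J1)
β1 stroke→TF1  (TF1: transformer flips bond 0)
β5 stroke→J2  (J2: bond 1 brought flow, rest push out)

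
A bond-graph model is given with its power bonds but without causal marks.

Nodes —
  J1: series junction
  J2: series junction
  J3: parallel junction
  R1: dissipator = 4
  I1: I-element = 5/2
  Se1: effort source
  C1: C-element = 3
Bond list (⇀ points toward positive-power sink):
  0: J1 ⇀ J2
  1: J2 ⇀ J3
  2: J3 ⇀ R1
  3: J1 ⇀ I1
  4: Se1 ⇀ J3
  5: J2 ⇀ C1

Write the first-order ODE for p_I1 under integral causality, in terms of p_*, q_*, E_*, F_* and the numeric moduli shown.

β4 →J3  (Se1 (Se) sets effort on bond)
β1 →J2  (0-jn J3 has e-setter on 4)
β2 →R1  (common-e at J3 fixed by 4)
β3 →I1  (prefer integral on I1)
β0 →J1  (J1: bond 3 brought flow, rest push out)
β5 →J2  (J2 flow already set via bond 0)

dp_I1/dt = -E_Se1 - q_C1/3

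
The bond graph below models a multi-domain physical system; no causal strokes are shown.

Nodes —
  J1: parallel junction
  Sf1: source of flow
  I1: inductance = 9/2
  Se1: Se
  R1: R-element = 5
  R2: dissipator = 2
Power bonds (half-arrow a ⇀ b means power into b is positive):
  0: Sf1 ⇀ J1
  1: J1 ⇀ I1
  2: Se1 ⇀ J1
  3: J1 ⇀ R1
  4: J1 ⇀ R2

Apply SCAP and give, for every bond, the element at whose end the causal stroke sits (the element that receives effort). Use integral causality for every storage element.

#0 stroke→Sf1
#1 stroke→I1
#2 stroke→J1
#3 stroke→R1
#4 stroke→R2

#0 |Sf1  (Sf1 fixes flow; stroke at Sf1)
#2 |J1  (Se1 fixes effort; stroke away)
#1 |I1  (J1 effort already set via bond 2)
#3 |R1  (J1 effort already set via bond 2)
#4 |R2  (0-jn J1 has e-setter on 2)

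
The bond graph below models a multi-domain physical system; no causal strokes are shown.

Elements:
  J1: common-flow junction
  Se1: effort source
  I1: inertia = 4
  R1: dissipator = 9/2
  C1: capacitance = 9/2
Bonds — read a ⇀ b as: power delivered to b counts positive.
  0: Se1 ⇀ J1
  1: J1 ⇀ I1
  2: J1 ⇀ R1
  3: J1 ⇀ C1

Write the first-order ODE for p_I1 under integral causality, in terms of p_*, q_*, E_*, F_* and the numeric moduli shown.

dp_I1/dt = E_Se1 - 9*p_I1/8 - 2*q_C1/9

bond 0 stroke→J1  (Se1 (Se) sets effort on bond)
bond 1 stroke→I1  (I1 integral (f out))
bond 2 stroke→J1  (J1 flow already set via bond 1)
bond 3 stroke→J1  (J1: bond 1 brought flow, rest push out)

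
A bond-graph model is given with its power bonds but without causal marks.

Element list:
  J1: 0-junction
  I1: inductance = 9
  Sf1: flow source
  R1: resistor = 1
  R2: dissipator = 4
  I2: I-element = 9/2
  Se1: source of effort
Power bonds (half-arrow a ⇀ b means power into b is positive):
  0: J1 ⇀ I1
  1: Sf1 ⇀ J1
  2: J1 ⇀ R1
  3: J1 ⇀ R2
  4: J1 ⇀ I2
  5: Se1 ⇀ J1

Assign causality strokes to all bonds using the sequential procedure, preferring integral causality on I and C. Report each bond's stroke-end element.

bond 1 stroke→Sf1  (Sf1 (Sf) sets flow on bond)
bond 5 stroke→J1  (source Se1 imposes e)
bond 0 stroke→I1  (J1 effort already set via bond 5)
bond 2 stroke→R1  (J1: bond 5 brought effort, rest push out)
bond 3 stroke→R2  (J1: bond 5 brought effort, rest push out)
bond 4 stroke→I2  (J1: bond 5 brought effort, rest push out)

#0 stroke→I1
#1 stroke→Sf1
#2 stroke→R1
#3 stroke→R2
#4 stroke→I2
#5 stroke→J1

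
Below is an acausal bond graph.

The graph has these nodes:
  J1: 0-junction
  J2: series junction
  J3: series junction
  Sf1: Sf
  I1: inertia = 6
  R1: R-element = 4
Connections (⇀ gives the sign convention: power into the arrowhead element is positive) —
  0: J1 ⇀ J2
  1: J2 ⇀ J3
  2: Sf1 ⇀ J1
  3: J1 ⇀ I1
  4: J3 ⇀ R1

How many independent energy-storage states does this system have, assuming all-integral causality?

b2 stroke at Sf1  (source Sf1 imposes f)
b3 stroke at I1  (prefer integral on I1)
b0 stroke at J1  (J1 needs exactly one e-in)
b1 stroke at J2  (J2 flow already set via bond 0)
b4 stroke at J3  (J3 flow already set via bond 1)

1  (I1 all integral)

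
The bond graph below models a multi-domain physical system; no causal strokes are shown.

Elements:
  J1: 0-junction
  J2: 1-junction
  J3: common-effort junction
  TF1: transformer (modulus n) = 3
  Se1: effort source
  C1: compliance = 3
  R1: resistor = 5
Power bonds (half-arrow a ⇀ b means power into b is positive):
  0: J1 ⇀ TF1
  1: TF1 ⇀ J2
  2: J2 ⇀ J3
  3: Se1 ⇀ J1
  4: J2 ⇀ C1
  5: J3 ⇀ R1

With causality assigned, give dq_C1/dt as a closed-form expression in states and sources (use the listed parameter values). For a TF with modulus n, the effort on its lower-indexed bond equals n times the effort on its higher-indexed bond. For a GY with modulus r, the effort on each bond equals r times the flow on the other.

dq_C1/dt = E_Se1/15 - q_C1/15

#3 →J1  (Se1 (Se) sets effort on bond)
#0 →TF1  (J1: bond 3 brought effort, rest push out)
#1 →J2  (TF TF1: opposite of bond 0)
#4 →J2  (C1 outputs effort q/C1)
#2 →J3  (only one flow-in slot at J2)
#5 →R1  (0-jn J3 has e-setter on 2)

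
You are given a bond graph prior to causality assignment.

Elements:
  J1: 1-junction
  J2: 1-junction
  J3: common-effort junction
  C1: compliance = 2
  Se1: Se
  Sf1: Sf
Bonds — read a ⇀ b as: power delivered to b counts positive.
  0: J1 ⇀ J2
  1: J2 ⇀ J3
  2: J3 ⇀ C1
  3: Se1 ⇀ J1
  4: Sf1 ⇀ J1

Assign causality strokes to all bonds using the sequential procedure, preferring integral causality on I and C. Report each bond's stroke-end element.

β0 stroke→J1
β1 stroke→J2
β2 stroke→J3
β3 stroke→J1
β4 stroke→Sf1

β3 →J1  (source Se1 imposes e)
β4 →Sf1  (Sf1: flow source, stroke at near end)
β0 →J1  (1-jn J1 has f-setter on 4)
β1 →J2  (J2: bond 0 brought flow, rest push out)
β2 →J3  (J3: last free bond brings effort in)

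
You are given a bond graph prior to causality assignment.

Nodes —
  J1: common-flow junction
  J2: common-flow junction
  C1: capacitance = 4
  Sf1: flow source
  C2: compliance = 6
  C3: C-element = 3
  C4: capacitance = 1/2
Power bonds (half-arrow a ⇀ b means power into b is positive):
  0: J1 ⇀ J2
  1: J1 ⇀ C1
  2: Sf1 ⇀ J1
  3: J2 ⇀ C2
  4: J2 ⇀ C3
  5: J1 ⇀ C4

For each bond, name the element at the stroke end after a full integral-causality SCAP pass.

β2 stroke→Sf1  (Sf1 (Sf) sets flow on bond)
β0 stroke→J1  (J1 flow already set via bond 2)
β1 stroke→J1  (J1: bond 2 brought flow, rest push out)
β5 stroke→J1  (J1 flow already set via bond 2)
β3 stroke→J2  (J2: bond 0 brought flow, rest push out)
β4 stroke→J2  (J2 flow already set via bond 0)

b0 stroke→J1
b1 stroke→J1
b2 stroke→Sf1
b3 stroke→J2
b4 stroke→J2
b5 stroke→J1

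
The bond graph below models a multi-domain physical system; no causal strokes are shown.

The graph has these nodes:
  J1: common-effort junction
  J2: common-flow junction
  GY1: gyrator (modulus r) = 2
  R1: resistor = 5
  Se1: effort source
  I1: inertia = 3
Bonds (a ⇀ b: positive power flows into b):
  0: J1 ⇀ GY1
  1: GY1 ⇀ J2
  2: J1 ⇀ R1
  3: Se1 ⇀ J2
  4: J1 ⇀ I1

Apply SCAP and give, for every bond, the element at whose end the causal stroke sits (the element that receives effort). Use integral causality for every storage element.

bond 3 →J2  (Se1 fixes effort; stroke away)
bond 1 →GY1  (J2 needs exactly one f-in)
bond 0 →GY1  (GY1: gyrator matches bond 1)
bond 4 →I1  (prefer integral on I1)
bond 2 →J1  (J1: last free bond brings effort in)

bond 0 stroke at GY1
bond 1 stroke at GY1
bond 2 stroke at J1
bond 3 stroke at J2
bond 4 stroke at I1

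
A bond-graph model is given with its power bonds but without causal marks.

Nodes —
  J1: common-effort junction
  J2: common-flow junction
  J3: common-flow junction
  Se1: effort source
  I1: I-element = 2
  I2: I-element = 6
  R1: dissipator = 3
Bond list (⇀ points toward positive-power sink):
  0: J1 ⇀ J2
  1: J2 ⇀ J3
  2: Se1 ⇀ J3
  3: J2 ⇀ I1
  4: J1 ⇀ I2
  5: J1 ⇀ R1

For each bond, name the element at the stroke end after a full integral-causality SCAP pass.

#2 →J3  (Se1: effort source, stroke at far end)
#1 →J2  (only one flow-in slot at J3)
#3 →I1  (I1 integral (f out))
#0 →J2  (common-f at J2 fixed by 3)
#4 →I2  (I2 outputs flow p/I2)
#5 →J1  (closing 0-jn rule on J1)

b0 stroke→J2
b1 stroke→J2
b2 stroke→J3
b3 stroke→I1
b4 stroke→I2
b5 stroke→J1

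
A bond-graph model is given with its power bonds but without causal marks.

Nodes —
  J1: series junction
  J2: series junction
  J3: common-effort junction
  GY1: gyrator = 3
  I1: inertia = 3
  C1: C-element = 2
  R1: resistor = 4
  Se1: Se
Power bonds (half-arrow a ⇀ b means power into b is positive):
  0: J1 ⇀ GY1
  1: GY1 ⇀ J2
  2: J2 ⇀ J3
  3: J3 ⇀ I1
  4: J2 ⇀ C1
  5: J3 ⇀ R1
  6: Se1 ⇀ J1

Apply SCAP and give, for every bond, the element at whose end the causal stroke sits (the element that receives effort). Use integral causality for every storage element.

#0 →GY1
#1 →GY1
#2 →J2
#3 →I1
#4 →J2
#5 →J3
#6 →J1

β6 |J1  (Se1: effort source, stroke at far end)
β0 |GY1  (J1 needs exactly one f-in)
β1 |GY1  (GY GY1: same side as bond 0)
β2 |J2  (J2: bond 1 brought flow, rest push out)
β4 |J2  (common-f at J2 fixed by 1)
β3 |I1  (prefer integral on I1)
β5 |J3  (closing 0-jn rule on J3)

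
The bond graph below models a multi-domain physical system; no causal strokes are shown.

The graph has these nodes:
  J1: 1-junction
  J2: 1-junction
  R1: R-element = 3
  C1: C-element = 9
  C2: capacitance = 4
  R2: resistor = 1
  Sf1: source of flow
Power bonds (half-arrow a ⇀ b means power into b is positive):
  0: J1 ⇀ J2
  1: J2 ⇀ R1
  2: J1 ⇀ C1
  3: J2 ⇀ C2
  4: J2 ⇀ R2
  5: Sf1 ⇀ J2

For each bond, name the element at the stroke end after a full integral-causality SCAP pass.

#0 →J2
#1 →J2
#2 →J1
#3 →J2
#4 →J2
#5 →Sf1

bond 5 →Sf1  (Sf1 (Sf) sets flow on bond)
bond 0 →J2  (1-jn J2 has f-setter on 5)
bond 1 →J2  (J2 flow already set via bond 5)
bond 3 →J2  (J2: bond 5 brought flow, rest push out)
bond 4 →J2  (common-f at J2 fixed by 5)
bond 2 →J1  (1-jn J1 has f-setter on 0)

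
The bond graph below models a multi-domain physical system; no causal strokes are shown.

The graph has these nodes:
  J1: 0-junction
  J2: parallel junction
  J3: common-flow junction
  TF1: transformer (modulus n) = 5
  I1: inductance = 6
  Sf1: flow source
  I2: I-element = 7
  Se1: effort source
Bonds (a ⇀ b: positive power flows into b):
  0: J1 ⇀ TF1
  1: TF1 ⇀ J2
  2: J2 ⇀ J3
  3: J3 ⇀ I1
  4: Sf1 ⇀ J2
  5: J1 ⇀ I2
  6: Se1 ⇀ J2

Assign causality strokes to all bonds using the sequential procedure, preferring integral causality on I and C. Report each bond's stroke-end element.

b4 →Sf1  (source Sf1 imposes f)
b6 →J2  (Se1: effort source, stroke at far end)
b1 →TF1  (J2 effort already set via bond 6)
b2 →J3  (common-e at J2 fixed by 6)
b3 →I1  (J3: last free bond brings flow in)
b0 →J1  (through TF1, causality passes straight; one stroke at TF1)
b5 →I2  (J1 effort already set via bond 0)

β0 stroke at J1
β1 stroke at TF1
β2 stroke at J3
β3 stroke at I1
β4 stroke at Sf1
β5 stroke at I2
β6 stroke at J2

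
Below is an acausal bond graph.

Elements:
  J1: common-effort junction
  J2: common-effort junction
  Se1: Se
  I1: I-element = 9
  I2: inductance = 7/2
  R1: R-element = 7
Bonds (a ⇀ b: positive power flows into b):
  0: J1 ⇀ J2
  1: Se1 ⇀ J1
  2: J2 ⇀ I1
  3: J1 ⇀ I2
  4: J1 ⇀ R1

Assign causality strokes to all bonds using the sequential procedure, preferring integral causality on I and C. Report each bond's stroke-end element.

b0 →J2
b1 →J1
b2 →I1
b3 →I2
b4 →R1

b1 |J1  (Se1: effort source, stroke at far end)
b0 |J2  (J1: bond 1 brought effort, rest push out)
b3 |I2  (J1 effort already set via bond 1)
b4 |R1  (0-jn J1 has e-setter on 1)
b2 |I1  (0-jn J2 has e-setter on 0)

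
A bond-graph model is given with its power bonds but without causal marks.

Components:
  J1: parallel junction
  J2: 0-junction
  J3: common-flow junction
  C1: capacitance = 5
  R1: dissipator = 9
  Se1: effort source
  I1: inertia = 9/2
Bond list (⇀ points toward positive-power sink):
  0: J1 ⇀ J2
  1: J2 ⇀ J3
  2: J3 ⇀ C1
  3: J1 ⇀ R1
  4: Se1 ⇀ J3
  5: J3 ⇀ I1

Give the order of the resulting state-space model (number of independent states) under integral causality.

β4 stroke→J3  (Se1 fixes effort; stroke away)
β2 stroke→J3  (C1: C, integral causality)
β5 stroke→I1  (I1 outputs flow p/I1)
β1 stroke→J3  (1-jn J3 has f-setter on 5)
β0 stroke→J2  (J2 needs exactly one e-in)
β3 stroke→J1  (J1: last free bond brings effort in)

2  (C1, I1 all integral)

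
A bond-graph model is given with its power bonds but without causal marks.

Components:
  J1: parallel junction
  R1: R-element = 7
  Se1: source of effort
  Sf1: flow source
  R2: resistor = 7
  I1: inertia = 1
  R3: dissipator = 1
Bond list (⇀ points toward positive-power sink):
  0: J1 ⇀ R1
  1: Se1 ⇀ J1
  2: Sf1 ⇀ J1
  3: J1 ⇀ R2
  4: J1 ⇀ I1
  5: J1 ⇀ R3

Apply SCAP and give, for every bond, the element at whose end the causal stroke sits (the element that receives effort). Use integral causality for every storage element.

β0 stroke at R1
β1 stroke at J1
β2 stroke at Sf1
β3 stroke at R2
β4 stroke at I1
β5 stroke at R3

b1 stroke at J1  (Se1 (Se) sets effort on bond)
b2 stroke at Sf1  (Sf1 fixes flow; stroke at Sf1)
b0 stroke at R1  (J1 effort already set via bond 1)
b3 stroke at R2  (common-e at J1 fixed by 1)
b4 stroke at I1  (J1 effort already set via bond 1)
b5 stroke at R3  (J1: bond 1 brought effort, rest push out)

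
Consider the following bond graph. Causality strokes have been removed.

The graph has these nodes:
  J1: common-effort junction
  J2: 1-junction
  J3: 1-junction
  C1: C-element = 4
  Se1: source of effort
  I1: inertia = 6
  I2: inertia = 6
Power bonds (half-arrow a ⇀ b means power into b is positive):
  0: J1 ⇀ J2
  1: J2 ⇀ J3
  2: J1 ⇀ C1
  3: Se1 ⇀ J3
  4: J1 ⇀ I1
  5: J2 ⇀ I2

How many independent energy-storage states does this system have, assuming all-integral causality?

bond 3 stroke→J3  (Se1: effort source, stroke at far end)
bond 1 stroke→J2  (J3 needs exactly one f-in)
bond 2 stroke→J1  (C1 outputs effort q/C1)
bond 0 stroke→J2  (0-jn J1 has e-setter on 2)
bond 4 stroke→I1  (J1 effort already set via bond 2)
bond 5 stroke→I2  (J2: last free bond brings flow in)

3  (C1, I1, I2 all integral)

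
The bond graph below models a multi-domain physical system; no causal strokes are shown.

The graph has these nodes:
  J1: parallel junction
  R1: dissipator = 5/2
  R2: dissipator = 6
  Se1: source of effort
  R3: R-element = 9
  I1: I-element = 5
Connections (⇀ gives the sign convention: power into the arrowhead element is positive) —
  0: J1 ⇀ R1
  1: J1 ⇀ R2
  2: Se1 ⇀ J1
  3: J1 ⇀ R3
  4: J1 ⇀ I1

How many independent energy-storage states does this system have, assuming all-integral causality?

1  (I1 all integral)

#2 stroke→J1  (Se1 (Se) sets effort on bond)
#0 stroke→R1  (J1: bond 2 brought effort, rest push out)
#1 stroke→R2  (common-e at J1 fixed by 2)
#3 stroke→R3  (J1 effort already set via bond 2)
#4 stroke→I1  (J1: bond 2 brought effort, rest push out)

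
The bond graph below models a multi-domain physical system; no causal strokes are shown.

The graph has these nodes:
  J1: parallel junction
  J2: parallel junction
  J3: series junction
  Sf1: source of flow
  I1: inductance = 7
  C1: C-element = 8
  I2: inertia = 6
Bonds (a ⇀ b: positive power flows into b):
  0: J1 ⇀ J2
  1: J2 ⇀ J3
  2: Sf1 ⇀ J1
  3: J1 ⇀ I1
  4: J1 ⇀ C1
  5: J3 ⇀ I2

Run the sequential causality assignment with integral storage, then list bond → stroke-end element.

β2 |Sf1  (Sf1 (Sf) sets flow on bond)
β3 |I1  (I1 outputs flow p/I1)
β4 |J1  (C1 integral (e out))
β0 |J2  (J1 effort already set via bond 4)
β1 |J3  (common-e at J2 fixed by 0)
β5 |I2  (J3: last free bond brings flow in)

#0 stroke at J2
#1 stroke at J3
#2 stroke at Sf1
#3 stroke at I1
#4 stroke at J1
#5 stroke at I2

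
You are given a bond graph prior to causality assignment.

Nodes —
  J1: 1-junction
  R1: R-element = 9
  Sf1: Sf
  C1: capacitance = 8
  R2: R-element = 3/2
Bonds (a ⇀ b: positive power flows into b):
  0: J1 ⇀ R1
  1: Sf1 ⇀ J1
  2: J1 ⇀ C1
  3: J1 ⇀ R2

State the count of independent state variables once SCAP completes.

#1 |Sf1  (Sf1 (Sf) sets flow on bond)
#0 |J1  (J1: bond 1 brought flow, rest push out)
#2 |J1  (1-jn J1 has f-setter on 1)
#3 |J1  (1-jn J1 has f-setter on 1)

1  (C1 all integral)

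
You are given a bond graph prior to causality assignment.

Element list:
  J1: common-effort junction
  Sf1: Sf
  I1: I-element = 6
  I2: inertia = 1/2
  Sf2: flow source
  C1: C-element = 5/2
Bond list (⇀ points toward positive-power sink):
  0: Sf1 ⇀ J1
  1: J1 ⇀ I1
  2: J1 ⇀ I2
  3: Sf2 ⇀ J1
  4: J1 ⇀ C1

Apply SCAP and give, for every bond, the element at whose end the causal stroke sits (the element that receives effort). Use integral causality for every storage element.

β0 |Sf1  (Sf1: flow source, stroke at near end)
β3 |Sf2  (Sf2: flow source, stroke at near end)
β1 |I1  (I1: I, integral causality)
β2 |I2  (prefer integral on I2)
β4 |J1  (closing 0-jn rule on J1)

b0 →Sf1
b1 →I1
b2 →I2
b3 →Sf2
b4 →J1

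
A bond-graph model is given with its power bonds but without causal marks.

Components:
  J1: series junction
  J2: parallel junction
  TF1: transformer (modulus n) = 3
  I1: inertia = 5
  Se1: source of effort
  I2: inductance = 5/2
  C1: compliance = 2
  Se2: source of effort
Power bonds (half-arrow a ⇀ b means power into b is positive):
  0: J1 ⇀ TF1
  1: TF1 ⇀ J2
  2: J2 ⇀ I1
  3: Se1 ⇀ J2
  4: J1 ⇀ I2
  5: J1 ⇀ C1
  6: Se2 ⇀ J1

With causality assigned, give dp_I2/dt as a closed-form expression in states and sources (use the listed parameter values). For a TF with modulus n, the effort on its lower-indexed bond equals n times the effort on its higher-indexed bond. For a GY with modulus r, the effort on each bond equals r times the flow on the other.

dp_I2/dt = -3*E_Se1 + E_Se2 - q_C1/2

bond 3 stroke at J2  (Se1 fixes effort; stroke away)
bond 6 stroke at J1  (Se2 (Se) sets effort on bond)
bond 1 stroke at TF1  (common-e at J2 fixed by 3)
bond 2 stroke at I1  (0-jn J2 has e-setter on 3)
bond 0 stroke at J1  (through TF1, causality passes straight; one stroke at TF1)
bond 4 stroke at I2  (I2: I, integral causality)
bond 5 stroke at J1  (J1 flow already set via bond 4)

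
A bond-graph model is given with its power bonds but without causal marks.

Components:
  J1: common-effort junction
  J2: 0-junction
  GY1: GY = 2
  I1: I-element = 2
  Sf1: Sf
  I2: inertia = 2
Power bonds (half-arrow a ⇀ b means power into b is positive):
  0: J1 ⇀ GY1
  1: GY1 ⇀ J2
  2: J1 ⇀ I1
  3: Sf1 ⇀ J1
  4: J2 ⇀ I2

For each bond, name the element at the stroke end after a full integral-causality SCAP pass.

b3 stroke at Sf1  (Sf1 (Sf) sets flow on bond)
b2 stroke at I1  (I1: I, integral causality)
b0 stroke at J1  (closing 0-jn rule on J1)
b1 stroke at J2  (GY GY1: same side as bond 0)
b4 stroke at I2  (0-jn J2 has e-setter on 1)

bond 0 |J1
bond 1 |J2
bond 2 |I1
bond 3 |Sf1
bond 4 |I2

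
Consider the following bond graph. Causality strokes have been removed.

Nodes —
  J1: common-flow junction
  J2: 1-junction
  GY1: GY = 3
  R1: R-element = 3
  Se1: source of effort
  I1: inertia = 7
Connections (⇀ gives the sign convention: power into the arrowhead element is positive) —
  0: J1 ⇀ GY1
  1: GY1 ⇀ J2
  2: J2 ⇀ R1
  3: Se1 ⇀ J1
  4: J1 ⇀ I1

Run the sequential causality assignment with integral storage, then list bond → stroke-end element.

bond 3 →J1  (Se1 fixes effort; stroke away)
bond 4 →I1  (I1: I, integral causality)
bond 0 →J1  (J1 flow already set via bond 4)
bond 1 →J2  (through GY1, causality inverts; strokes same side of GY1)
bond 2 →R1  (closing 1-jn rule on J2)

b0 |J1
b1 |J2
b2 |R1
b3 |J1
b4 |I1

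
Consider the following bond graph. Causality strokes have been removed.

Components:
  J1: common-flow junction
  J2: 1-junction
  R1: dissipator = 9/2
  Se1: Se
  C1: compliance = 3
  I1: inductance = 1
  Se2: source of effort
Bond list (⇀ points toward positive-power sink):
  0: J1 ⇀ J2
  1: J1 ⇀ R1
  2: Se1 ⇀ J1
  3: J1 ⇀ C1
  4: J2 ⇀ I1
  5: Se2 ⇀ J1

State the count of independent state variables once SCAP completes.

b2 stroke→J1  (Se1 fixes effort; stroke away)
b5 stroke→J1  (source Se2 imposes e)
b3 stroke→J1  (prefer integral on C1)
b4 stroke→I1  (I1 outputs flow p/I1)
b0 stroke→J2  (1-jn J2 has f-setter on 4)
b1 stroke→J1  (1-jn J1 has f-setter on 0)

2  (C1, I1 all integral)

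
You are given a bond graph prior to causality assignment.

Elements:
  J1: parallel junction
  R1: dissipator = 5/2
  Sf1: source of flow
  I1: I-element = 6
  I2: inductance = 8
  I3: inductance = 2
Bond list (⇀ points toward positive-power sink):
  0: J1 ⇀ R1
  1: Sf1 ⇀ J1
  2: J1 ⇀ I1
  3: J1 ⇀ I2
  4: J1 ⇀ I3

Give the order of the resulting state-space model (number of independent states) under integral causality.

3  (I1, I2, I3 all integral)

β1 stroke at Sf1  (Sf1: flow source, stroke at near end)
β2 stroke at I1  (I1 integral (f out))
β3 stroke at I2  (I2: I, integral causality)
β4 stroke at I3  (prefer integral on I3)
β0 stroke at J1  (J1 needs exactly one e-in)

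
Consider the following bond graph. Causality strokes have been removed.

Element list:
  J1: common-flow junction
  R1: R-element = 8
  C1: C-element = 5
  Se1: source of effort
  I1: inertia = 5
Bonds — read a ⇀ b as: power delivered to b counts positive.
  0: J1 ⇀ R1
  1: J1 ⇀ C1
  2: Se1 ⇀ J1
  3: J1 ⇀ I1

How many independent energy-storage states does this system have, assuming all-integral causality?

b2 stroke at J1  (Se1 fixes effort; stroke away)
b1 stroke at J1  (prefer integral on C1)
b3 stroke at I1  (I1 integral (f out))
b0 stroke at J1  (J1: bond 3 brought flow, rest push out)

2  (C1, I1 all integral)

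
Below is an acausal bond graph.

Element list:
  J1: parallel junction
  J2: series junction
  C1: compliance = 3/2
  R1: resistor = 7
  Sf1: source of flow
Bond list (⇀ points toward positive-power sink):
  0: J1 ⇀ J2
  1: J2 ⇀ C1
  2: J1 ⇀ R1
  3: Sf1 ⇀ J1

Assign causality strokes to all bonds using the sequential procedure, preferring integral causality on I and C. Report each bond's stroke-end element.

β3 stroke at Sf1  (Sf1 fixes flow; stroke at Sf1)
β1 stroke at J2  (prefer integral on C1)
β0 stroke at J1  (closing 1-jn rule on J2)
β2 stroke at R1  (0-jn J1 has e-setter on 0)

β0 stroke at J1
β1 stroke at J2
β2 stroke at R1
β3 stroke at Sf1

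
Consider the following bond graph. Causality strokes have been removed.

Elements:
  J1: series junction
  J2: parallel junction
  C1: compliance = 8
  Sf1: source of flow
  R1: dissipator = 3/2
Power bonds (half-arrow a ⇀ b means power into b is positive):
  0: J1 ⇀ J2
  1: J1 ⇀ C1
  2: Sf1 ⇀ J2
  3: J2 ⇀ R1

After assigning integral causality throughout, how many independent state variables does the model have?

#2 |Sf1  (source Sf1 imposes f)
#1 |J1  (C1: C, integral causality)
#0 |J2  (J1 needs exactly one f-in)
#3 |R1  (J2 effort already set via bond 0)

1  (C1 all integral)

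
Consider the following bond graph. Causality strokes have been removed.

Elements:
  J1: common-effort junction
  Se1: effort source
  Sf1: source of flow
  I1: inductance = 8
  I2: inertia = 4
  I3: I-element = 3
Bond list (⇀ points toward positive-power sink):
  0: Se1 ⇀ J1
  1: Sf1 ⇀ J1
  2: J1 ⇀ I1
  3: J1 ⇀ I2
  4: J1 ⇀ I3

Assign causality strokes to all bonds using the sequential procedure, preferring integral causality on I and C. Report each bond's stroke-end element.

β0 |J1
β1 |Sf1
β2 |I1
β3 |I2
β4 |I3

b0 stroke→J1  (Se1: effort source, stroke at far end)
b1 stroke→Sf1  (source Sf1 imposes f)
b2 stroke→I1  (J1: bond 0 brought effort, rest push out)
b3 stroke→I2  (0-jn J1 has e-setter on 0)
b4 stroke→I3  (common-e at J1 fixed by 0)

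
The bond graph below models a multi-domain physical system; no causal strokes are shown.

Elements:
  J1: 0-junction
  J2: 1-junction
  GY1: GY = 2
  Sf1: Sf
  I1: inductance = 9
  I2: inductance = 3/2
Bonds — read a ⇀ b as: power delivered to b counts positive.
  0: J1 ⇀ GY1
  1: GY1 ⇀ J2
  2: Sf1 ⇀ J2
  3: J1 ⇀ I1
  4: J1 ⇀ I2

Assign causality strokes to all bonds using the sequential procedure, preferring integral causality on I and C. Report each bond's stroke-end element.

β2 →Sf1  (Sf1: flow source, stroke at near end)
β1 →J2  (1-jn J2 has f-setter on 2)
β0 →J1  (GY1: gyrator matches bond 1)
β3 →I1  (common-e at J1 fixed by 0)
β4 →I2  (J1 effort already set via bond 0)

bond 0 stroke→J1
bond 1 stroke→J2
bond 2 stroke→Sf1
bond 3 stroke→I1
bond 4 stroke→I2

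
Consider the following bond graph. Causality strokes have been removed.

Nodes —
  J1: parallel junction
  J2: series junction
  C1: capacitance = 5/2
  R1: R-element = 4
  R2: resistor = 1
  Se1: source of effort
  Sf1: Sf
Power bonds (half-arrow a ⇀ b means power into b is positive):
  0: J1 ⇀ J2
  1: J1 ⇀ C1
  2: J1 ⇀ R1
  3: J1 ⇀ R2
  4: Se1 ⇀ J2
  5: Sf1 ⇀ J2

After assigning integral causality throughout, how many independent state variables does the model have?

1  (C1 all integral)

β4 →J2  (Se1: effort source, stroke at far end)
β5 →Sf1  (Sf1 fixes flow; stroke at Sf1)
β0 →J2  (J2: bond 5 brought flow, rest push out)
β1 →J1  (prefer integral on C1)
β2 →R1  (0-jn J1 has e-setter on 1)
β3 →R2  (0-jn J1 has e-setter on 1)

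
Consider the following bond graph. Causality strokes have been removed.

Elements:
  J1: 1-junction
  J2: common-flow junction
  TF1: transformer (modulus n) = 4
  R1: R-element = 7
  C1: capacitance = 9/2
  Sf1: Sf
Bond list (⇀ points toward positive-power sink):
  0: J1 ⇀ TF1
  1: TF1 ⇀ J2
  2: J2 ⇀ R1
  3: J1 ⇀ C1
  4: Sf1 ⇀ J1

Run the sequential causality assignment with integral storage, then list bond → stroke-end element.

#0 →J1
#1 →TF1
#2 →J2
#3 →J1
#4 →Sf1

β4 →Sf1  (Sf1 fixes flow; stroke at Sf1)
β0 →J1  (1-jn J1 has f-setter on 4)
β3 →J1  (J1 flow already set via bond 4)
β1 →TF1  (TF TF1: opposite of bond 0)
β2 →J2  (common-f at J2 fixed by 1)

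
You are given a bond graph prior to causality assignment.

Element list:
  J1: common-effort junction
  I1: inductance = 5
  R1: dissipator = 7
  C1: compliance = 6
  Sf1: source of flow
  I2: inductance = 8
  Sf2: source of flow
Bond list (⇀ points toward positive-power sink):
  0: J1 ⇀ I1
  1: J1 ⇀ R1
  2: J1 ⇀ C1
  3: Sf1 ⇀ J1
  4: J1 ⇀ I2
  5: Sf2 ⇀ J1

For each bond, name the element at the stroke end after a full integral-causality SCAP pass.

b0 stroke at I1
b1 stroke at R1
b2 stroke at J1
b3 stroke at Sf1
b4 stroke at I2
b5 stroke at Sf2

b3 |Sf1  (Sf1 (Sf) sets flow on bond)
b5 |Sf2  (source Sf2 imposes f)
b0 |I1  (I1 outputs flow p/I1)
b2 |J1  (C1 integral (e out))
b1 |R1  (0-jn J1 has e-setter on 2)
b4 |I2  (common-e at J1 fixed by 2)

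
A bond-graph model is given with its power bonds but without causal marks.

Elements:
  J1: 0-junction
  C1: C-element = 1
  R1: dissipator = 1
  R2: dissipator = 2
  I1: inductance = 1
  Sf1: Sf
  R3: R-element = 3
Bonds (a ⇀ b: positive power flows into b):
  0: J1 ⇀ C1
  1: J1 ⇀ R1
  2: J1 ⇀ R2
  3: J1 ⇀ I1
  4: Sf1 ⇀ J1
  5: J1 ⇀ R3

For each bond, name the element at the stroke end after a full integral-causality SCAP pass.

β0 stroke→J1
β1 stroke→R1
β2 stroke→R2
β3 stroke→I1
β4 stroke→Sf1
β5 stroke→R3

#4 stroke→Sf1  (Sf1 (Sf) sets flow on bond)
#0 stroke→J1  (C1 integral (e out))
#1 stroke→R1  (J1 effort already set via bond 0)
#2 stroke→R2  (J1: bond 0 brought effort, rest push out)
#3 stroke→I1  (0-jn J1 has e-setter on 0)
#5 stroke→R3  (common-e at J1 fixed by 0)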